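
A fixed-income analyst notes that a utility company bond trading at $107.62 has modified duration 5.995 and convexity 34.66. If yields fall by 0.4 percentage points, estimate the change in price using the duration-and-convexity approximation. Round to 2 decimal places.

Duration effect: -D_mod·Δy = -5.995 × (-0.004) = +0.023980
Convexity effect: ½·C·(Δy)² = 0.5 × 34.66 × (-0.004)² = +0.00027728
ΔP/P ≈ +0.023980 + 0.00027728 = +0.02425728
ΔP ≈ 107.62 × (+0.02425728) = +2.6105684736.

+$2.61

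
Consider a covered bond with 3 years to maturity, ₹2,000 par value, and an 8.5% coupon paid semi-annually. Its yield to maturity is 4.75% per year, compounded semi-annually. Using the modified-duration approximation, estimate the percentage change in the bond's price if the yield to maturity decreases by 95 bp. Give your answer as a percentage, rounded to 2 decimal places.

Periodic yield y = 0.02375. Modified duration first:
  t   CF        PV=CF/(1+0.02375)^t    t·PV
  1        85.00        83.0281        83.0281
  2        85.00        81.1019       162.2038
  3        85.00        79.2204       237.6613
  4        85.00        77.3826       309.5304
  5        85.00        75.5874       377.9370
  6     2,085.00     1,811.1006    10,866.6035
  Σ                  2,207.4210    12,036.9640
P = 2,207.4210; D_Mac = 5.45295 half-year periods = 2.72648 yrs; D_mod = 2.72648/(1+0.02375) = 2.66323 yrs.
ΔP/P ≈ -D_mod · Δy = -2.66323 × (-0.0095) = +0.025301 = +2.5301%.

+2.53%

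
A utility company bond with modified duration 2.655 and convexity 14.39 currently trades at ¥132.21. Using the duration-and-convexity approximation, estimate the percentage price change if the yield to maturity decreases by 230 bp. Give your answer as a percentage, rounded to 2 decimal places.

+6.49%

Duration effect: -D_mod·Δy = -2.655 × (-0.023) = +0.061065
Convexity effect: ½·C·(Δy)² = 0.5 × 14.39 × (-0.023)² = +0.003806155
ΔP/P ≈ +0.061065 + 0.003806155 = +0.064871155
= +6.4871155%.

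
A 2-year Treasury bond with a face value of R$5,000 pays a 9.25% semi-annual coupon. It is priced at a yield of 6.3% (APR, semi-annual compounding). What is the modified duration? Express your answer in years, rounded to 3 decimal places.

Periodic yield y = 0.0315. First find Macaulay duration:
  t   CF        PV=CF/(1+0.0315)^t    t·PV
  1       231.25       224.1881       224.1881
  2       231.25       217.3418       434.6836
  3       231.25       210.7046       632.1138
  4     5,231.25     4,620.9210    18,483.6841
  Σ                  5,273.1555    19,774.6696
P = 5,273.1555; Macaulay duration = 19,774.6696 / 5,273.1555 = 3.75006 half-year periods = 1.87503 years.
Modified duration = D_Mac / (1 + y) = 1.87503 / 1.0315 = 1.81777 years.

1.818 years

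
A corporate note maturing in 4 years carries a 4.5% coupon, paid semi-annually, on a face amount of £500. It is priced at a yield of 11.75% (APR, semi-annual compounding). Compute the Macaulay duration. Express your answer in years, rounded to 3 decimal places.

3.655 years

Periodic yield y = 0.05875. Discount each cash flow and weight by its period:
  t   CF        PV=CF/(1+0.05875)^t    t·PV
  1        11.25        10.6257        10.6257
  2        11.25        10.0361        20.0722
  3        11.25         9.4792        28.4376
  4        11.25         8.9532        35.8128
  5        11.25         8.4564        42.2820
  6        11.25         7.9872        47.9229
  7        11.25         7.5439        52.8076
  8       511.25       323.8068     2,590.4542
  Σ                    386.8886     2,828.4152
Price P = Σ PV = 386.8886.
Macaulay duration = Σ(t·PV) / P = 2,828.4152 / 386.8886 = 7.31067 half-year periods.
In years: 7.31067 / 2 = 3.65534 years.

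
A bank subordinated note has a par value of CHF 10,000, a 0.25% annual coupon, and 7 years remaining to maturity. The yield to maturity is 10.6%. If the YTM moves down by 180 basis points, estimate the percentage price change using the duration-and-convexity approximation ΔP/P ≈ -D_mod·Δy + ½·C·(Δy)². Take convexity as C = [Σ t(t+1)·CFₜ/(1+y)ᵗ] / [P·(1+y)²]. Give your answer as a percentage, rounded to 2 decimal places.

+11.99%

With y = 0.106:
  t   CF        PV=CF/(1+0.106)^t    t·PV        t(t+1)·PV
  1        25.00        22.6040        22.6040          45.2080
  2        25.00        20.4376        40.8752         122.6256
  3        25.00        18.4788        55.4365         221.7460
  4        25.00        16.7078        66.8312         334.1562
  5        25.00        15.1065        75.5326         453.1955
  6        25.00        13.6587        81.9522         573.6652
  7    10,025.00     4,952.2036    34,665.4253     277,323.4022
  Σ                  5,059.1970    35,008.6570     279,073.9987
P = 5,059.1970; D_Mac = 6.91980 yrs; D_mod = 6.25660 yrs; C = 45.09491.
Duration effect: -6.25660 × (-0.018) = +0.112619
Convexity effect: 0.5 × 45.09491 × (-0.018)² = +0.0073054
ΔP/P ≈ +0.112619 + 0.0073054 = +0.119924 = +11.9924%.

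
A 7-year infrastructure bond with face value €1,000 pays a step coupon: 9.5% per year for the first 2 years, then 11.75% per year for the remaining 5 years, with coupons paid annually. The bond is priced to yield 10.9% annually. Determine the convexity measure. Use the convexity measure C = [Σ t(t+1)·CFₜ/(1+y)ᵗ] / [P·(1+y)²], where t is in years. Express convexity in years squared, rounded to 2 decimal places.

With y = 0.109:
  t   CF        PV=CF/(1+0.109)^t    t·PV        t(t+1)·PV
  1        95.00        85.6628        85.6628         171.3255
  2        95.00        77.2432       154.4865         463.4595
  3       117.50        86.1476       258.4428       1,033.7713
  4       117.50        77.6804       310.7218       1,553.6088
  5       117.50        70.0455       350.2274       2,101.3645
  6       117.50        63.1609       378.9656       2,652.7595
  7     1,117.50       541.6599     3,791.6195      30,332.9560
  Σ                  1,001.6004     5,330.1264      38,309.2452
P = 1,001.6004.
Convexity = Σ t(t+1)·PV / [P·(1+y)²] = 38,309.2452 / (1,001.6004 × 1.229881) = 31.09897.

31.10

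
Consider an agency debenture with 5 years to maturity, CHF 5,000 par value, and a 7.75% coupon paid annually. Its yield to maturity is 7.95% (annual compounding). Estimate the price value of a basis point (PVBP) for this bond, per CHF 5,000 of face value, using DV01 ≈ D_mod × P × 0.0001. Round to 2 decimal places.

CHF 1.99

Periodic yield y = 0.0795.
  t   CF        PV=CF/(1+0.0795)^t    t·PV
  1       387.50       358.9625       358.9625
  2       387.50       332.5266       665.0532
  3       387.50       308.0376       924.1129
  4       387.50       285.3521     1,141.4085
  5     5,387.50     3,675.1414    18,375.7069
  Σ                  4,960.0202    21,465.2440
P = 4,960.0202; D_Mac = 4.32765 yrs; D_mod = 4.00894 yrs.
DV01 ≈ 4.00894 × 4,960.0202 × 0.0001 = 1.988443.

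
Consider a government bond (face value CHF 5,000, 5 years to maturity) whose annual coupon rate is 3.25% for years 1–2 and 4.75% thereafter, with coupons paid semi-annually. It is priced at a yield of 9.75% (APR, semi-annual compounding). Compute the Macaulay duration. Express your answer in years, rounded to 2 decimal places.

4.55 years

Periodic yield y = 0.04875. Discount each cash flow and weight by its period:
  t   CF        PV=CF/(1+0.04875)^t    t·PV
  1        81.25        77.4732        77.4732
  2        81.25        73.8719       147.7439
  3        81.25        70.4381       211.3142
  4        81.25        67.1638       268.6553
  5       118.75        93.5995       467.9977
  6       118.75        89.2487       535.4920
  7       118.75        85.1000       595.7003
  8       118.75        81.1443       649.1541
  9       118.75        77.3724       696.3513
  10    5,118.75     3,180.1249    31,801.2493
  Σ                  3,895.5368    35,451.1313
Price P = Σ PV = 3,895.5368.
Macaulay duration = Σ(t·PV) / P = 35,451.1313 / 3,895.5368 = 9.10045 half-year periods.
In years: 9.10045 / 2 = 4.55022 years.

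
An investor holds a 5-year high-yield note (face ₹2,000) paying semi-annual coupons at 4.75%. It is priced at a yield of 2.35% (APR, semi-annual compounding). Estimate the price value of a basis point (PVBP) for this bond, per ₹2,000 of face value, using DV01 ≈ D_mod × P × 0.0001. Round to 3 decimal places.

Periodic yield y = 0.01175.
  t   CF        PV=CF/(1+0.01175)^t    t·PV
  1        47.50        46.9484        46.9484
  2        47.50        46.4031        92.8062
  3        47.50        45.8642       137.5926
  4        47.50        45.3316       181.3263
  5        47.50        44.8051       224.0255
  6        47.50        44.2848       265.7086
  7        47.50        43.7705       306.3932
  8        47.50        43.2621       346.0970
  9        47.50        42.7597       384.8373
  10    2,047.50     1,821.7626    18,217.6259
  Σ                  2,225.1920    20,203.3612
P = 2,225.1920; D_Mac = 9.07938 half-year periods = 4.53969 yrs; D_mod = 4.48697 yrs.
DV01 ≈ 4.48697 × 2,225.1920 × 0.0001 = 0.998436.

₹0.998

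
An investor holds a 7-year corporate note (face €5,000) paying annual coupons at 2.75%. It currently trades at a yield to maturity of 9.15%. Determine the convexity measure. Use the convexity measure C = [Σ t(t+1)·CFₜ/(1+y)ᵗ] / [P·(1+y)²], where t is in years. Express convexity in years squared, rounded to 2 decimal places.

41.04

With y = 0.0915:
  t   CF        PV=CF/(1+0.0915)^t    t·PV        t(t+1)·PV
  1       137.50       125.9734       125.9734         251.9469
  2       137.50       115.4131       230.8263         692.4788
  3       137.50       105.7381       317.2143       1,268.8571
  4       137.50        96.8741       387.4965       1,937.4823
  5       137.50        88.7532       443.7660       2,662.5959
  6       137.50        81.3131       487.8783       3,415.1482
  7     5,137.50     2,783.4643    19,484.2501     155,874.0005
  Σ                  3,397.5293    21,477.4048     166,102.5095
P = 3,397.5293.
Convexity = Σ t(t+1)·PV / [P·(1+y)²] = 166,102.5095 / (3,397.5293 × 1.191372) = 41.03605.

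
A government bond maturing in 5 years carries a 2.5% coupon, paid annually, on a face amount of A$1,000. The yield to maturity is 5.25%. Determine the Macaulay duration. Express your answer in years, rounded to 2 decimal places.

Periodic yield y = 0.0525. Discount each cash flow and weight by its year:
  t   CF        PV=CF/(1+0.0525)^t    t·PV
  1        25.00        23.7530        23.7530
  2        25.00        22.5681        45.1363
  3        25.00        21.4424        64.3272
  4        25.00        20.3728        81.4914
  5     1,025.00       793.6214     3,968.1068
  Σ                    881.7577     4,182.8146
Price P = Σ PV = 881.7577.
Macaulay duration = Σ(t·PV) / P = 4,182.8146 / 881.7577 = 4.74372 years.

4.74 years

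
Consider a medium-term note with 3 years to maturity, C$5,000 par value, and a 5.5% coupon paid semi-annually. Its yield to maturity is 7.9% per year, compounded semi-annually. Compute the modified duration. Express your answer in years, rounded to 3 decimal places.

2.692 years

Periodic yield y = 0.0395. First find Macaulay duration:
  t   CF        PV=CF/(1+0.0395)^t    t·PV
  1       137.50       132.2751       132.2751
  2       137.50       127.2488       254.4976
  3       137.50       122.4135       367.2404
  4       137.50       117.7619       471.0475
  5       137.50       113.2870       566.4352
  6     5,137.50     4,071.9728    24,431.8371
  Σ                  4,684.9592    26,223.3329
P = 4,684.9592; Macaulay duration = 26,223.3329 / 4,684.9592 = 5.59735 half-year periods = 2.79867 years.
Modified duration = D_Mac / (1 + y) = 2.79867 / 1.0395 = 2.69233 years.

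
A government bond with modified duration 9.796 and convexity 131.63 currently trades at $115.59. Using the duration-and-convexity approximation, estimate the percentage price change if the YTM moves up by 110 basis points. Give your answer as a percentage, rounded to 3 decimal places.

Duration effect: -D_mod·Δy = -9.796 × (+0.011) = -0.107756
Convexity effect: ½·C·(Δy)² = 0.5 × 131.63 × (0.011)² = +0.007963615
ΔP/P ≈ -0.107756 + 0.007963615 = -0.099792385
= -9.9792385%.

-9.979%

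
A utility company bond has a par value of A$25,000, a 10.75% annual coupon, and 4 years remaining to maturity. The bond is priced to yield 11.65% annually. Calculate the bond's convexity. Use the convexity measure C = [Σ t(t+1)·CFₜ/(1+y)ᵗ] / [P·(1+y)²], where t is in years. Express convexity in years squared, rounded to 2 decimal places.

13.11

With y = 0.1165:
  t   CF        PV=CF/(1+0.1165)^t    t·PV        t(t+1)·PV
  1     2,687.50     2,407.0757     2,407.0757       4,814.1514
  2     2,687.50     2,155.9119     4,311.8239      12,935.4717
  3     2,687.50     1,930.9556     5,792.8668      23,171.4674
  4    27,687.50    17,817.5848    71,270.3391     356,351.6956
  Σ                 24,311.5280    83,782.1055     397,272.7860
P = 24,311.5280.
Convexity = Σ t(t+1)·PV / [P·(1+y)²] = 397,272.7860 / (24,311.5280 × 1.246572) = 13.10868.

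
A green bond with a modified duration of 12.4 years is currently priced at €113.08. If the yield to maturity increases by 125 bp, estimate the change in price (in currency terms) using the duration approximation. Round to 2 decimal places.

Duration approximation: ΔP/P ≈ -D_mod · Δy = -12.4 × (+0.0125) = -0.155000.
ΔP ≈ 113.08 × (-0.155000) = -17.52740.

-€17.53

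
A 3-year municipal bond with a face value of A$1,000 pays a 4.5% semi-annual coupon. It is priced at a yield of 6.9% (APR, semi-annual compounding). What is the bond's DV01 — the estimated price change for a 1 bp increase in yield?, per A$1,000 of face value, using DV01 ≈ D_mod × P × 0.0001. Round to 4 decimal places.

A$0.2563

Periodic yield y = 0.0345.
  t   CF        PV=CF/(1+0.0345)^t    t·PV
  1        22.50        21.7496        21.7496
  2        22.50        21.0243        42.0486
  3        22.50        20.3232        60.9695
  4        22.50        19.6454        78.5815
  5        22.50        18.9902        94.9511
  6     1,022.50       834.2195     5,005.3171
  Σ                    935.9522     5,303.6174
P = 935.9522; D_Mac = 5.66655 half-year periods = 2.83327 yrs; D_mod = 2.73879 yrs.
DV01 ≈ 2.73879 × 935.9522 × 0.0001 = 0.256337.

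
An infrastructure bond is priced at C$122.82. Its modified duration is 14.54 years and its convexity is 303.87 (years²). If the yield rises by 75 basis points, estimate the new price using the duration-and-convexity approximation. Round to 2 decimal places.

Duration effect: -D_mod·Δy = -14.54 × (+0.0075) = -0.109050
Convexity effect: ½·C·(Δy)² = 0.5 × 303.87 × (0.0075)² = +0.00854634375
ΔP/P ≈ -0.109050 + 0.00854634375 = -0.10050365625
New price ≈ 122.82 × (1 - 0.10050365625) = 110.476140939375.

C$110.48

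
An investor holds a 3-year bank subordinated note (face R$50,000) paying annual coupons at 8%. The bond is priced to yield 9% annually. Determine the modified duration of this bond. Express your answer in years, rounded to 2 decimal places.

2.55 years

Periodic yield y = 0.09. First find Macaulay duration:
  t   CF        PV=CF/(1+0.09)^t    t·PV
  1     4,000.00     3,669.7248     3,669.7248
  2     4,000.00     3,366.7200     6,733.4399
  3    54,000.00    41,697.9079   125,093.7238
  Σ                 48,734.3527   135,496.8885
P = 48,734.3527; Macaulay duration = 135,496.8885 / 48,734.3527 = 2.78032 years.
Modified duration = D_Mac / (1 + y) = 2.78032 / 1.09 = 2.55075 years.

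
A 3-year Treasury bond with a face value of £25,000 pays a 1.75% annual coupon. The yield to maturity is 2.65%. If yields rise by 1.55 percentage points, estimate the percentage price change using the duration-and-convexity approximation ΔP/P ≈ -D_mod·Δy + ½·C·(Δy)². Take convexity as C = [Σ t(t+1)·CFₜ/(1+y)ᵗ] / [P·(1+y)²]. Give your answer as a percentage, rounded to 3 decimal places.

With y = 0.0265:
  t   CF        PV=CF/(1+0.0265)^t    t·PV        t(t+1)·PV
  1       437.50       426.2056       426.2056         852.4111
  2       437.50       415.2027       830.4054       2,491.2161
  3    25,437.50    23,517.8473    70,553.5418     282,214.1671
  Σ                 24,359.2555    71,810.1527     285,557.7943
P = 24,359.2555; D_Mac = 2.94796 yrs; D_mod = 2.87186 yrs; C = 11.12531.
Duration effect: -2.87186 × (+0.0155) = -0.044514
Convexity effect: 0.5 × 11.12531 × (0.0155)² = +0.0013364
ΔP/P ≈ -0.044514 + 0.0013364 = -0.043177 = -4.3177%.

-4.318%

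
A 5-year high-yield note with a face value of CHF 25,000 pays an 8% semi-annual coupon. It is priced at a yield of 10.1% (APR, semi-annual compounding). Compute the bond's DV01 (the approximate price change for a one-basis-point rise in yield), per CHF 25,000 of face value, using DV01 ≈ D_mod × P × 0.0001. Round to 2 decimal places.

CHF 9.14

Periodic yield y = 0.0505.
  t   CF        PV=CF/(1+0.0505)^t    t·PV
  1     1,000.00       951.9277       951.9277
  2     1,000.00       906.1663     1,812.3325
  3     1,000.00       862.6047     2,587.8142
  4     1,000.00       821.1373     3,284.5491
  5     1,000.00       781.6633     3,908.3165
  6     1,000.00       744.0869     4,464.5214
  7     1,000.00       708.3169     4,958.2183
  8     1,000.00       674.2664     5,394.1315
  9     1,000.00       641.8529     5,776.6759
  10   26,000.00    15,885.9350   158,859.3498
  Σ                 22,977.9573   191,997.8368
P = 22,977.9573; D_Mac = 8.35574 half-year periods = 4.17787 yrs; D_mod = 3.97703 yrs.
DV01 ≈ 3.97703 × 22,977.9573 × 0.0001 = 9.138403.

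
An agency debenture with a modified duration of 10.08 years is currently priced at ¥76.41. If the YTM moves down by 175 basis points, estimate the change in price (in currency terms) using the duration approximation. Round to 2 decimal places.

Duration approximation: ΔP/P ≈ -D_mod · Δy = -10.08 × (-0.0175) = +0.176400.
ΔP ≈ 76.41 × (+0.176400) = +13.478724.

+¥13.48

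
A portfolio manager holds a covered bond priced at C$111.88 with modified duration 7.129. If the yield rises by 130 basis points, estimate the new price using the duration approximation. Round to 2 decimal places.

C$101.51

Duration approximation: ΔP/P ≈ -D_mod · Δy = -7.129 × (+0.013) = -0.092677.
New price ≈ 111.88 × (1 - 0.092677) = 101.51129724.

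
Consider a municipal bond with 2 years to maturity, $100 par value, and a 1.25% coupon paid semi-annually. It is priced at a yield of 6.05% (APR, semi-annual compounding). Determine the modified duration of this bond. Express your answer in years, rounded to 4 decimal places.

1.9223 years

Periodic yield y = 0.03025. First find Macaulay duration:
  t   CF        PV=CF/(1+0.03025)^t    t·PV
  1        0.625         0.6066         0.6066
  2        0.625         0.5888         1.1777
  3        0.625         0.5715         1.7146
  4      100.625        89.3173       357.2690
  Σ                     91.0843       360.7680
P = 91.0843; Macaulay duration = 360.7680 / 91.0843 = 3.96081 half-year periods = 1.98041 years.
Modified duration = D_Mac / (1 + y) = 1.98041 / 1.03025 = 1.92226 years.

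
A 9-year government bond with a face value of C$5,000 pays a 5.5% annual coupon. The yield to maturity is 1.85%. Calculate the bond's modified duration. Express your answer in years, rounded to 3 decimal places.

7.429 years

Periodic yield y = 0.0185. First find Macaulay duration:
  t   CF        PV=CF/(1+0.0185)^t    t·PV
  1       275.00       270.0049       270.0049
  2       275.00       265.1005       530.2011
  3       275.00       260.2853       780.8558
  4       275.00       255.5575     1,022.2298
  5       275.00       250.9155     1,254.5776
  6       275.00       246.3579     1,478.1474
  7       275.00       241.8831     1,693.1814
  8       275.00       237.4895     1,899.9161
  9     5,275.00     4,472.7350    40,254.6146
  Σ                  6,500.3291    49,183.7288
P = 6,500.3291; Macaulay duration = 49,183.7288 / 6,500.3291 = 7.56634 years.
Modified duration = D_Mac / (1 + y) = 7.56634 / 1.0185 = 7.42891 years.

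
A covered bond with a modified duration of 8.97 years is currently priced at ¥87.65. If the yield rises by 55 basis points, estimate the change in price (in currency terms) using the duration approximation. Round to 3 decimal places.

-¥4.324

Duration approximation: ΔP/P ≈ -D_mod · Δy = -8.97 × (+0.0055) = -0.049335.
ΔP ≈ 87.65 × (-0.049335) = -4.32421275.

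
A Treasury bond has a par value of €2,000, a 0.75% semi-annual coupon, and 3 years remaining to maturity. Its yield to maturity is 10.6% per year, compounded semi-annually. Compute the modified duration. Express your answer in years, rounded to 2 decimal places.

Periodic yield y = 0.053. First find Macaulay duration:
  t   CF        PV=CF/(1+0.053)^t    t·PV
  1         7.50         7.1225         7.1225
  2         7.50         6.7640        13.5280
  3         7.50         6.4236        19.2707
  4         7.50         6.1003        24.4010
  5         7.50         5.7932        28.9661
  6     2,007.50     1,472.6018     8,835.6108
  Σ                  1,504.8054     8,928.8991
P = 1,504.8054; Macaulay duration = 8,928.8991 / 1,504.8054 = 5.93359 half-year periods = 2.96680 years.
Modified duration = D_Mac / (1 + y) = 2.96680 / 1.053 = 2.81747 years.

2.82 years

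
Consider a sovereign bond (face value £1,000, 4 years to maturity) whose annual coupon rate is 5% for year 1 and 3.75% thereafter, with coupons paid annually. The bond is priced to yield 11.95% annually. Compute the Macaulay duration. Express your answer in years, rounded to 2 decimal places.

3.71 years

Periodic yield y = 0.1195. Discount each cash flow and weight by its year:
  t   CF        PV=CF/(1+0.1195)^t    t·PV
  1        50.00        44.6628        44.6628
  2        37.50        29.9215        59.8430
  3        37.50        26.7275        80.1826
  4     1,037.50       660.5287     2,642.1149
  Σ                    761.8405     2,826.8033
Price P = Σ PV = 761.8405.
Macaulay duration = Σ(t·PV) / P = 2,826.8033 / 761.8405 = 3.71049 years.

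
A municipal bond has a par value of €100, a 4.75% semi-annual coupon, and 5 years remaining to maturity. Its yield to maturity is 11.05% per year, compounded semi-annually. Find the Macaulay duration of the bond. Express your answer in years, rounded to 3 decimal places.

4.421 years

Periodic yield y = 0.05525. Discount each cash flow and weight by its period:
  t   CF        PV=CF/(1+0.05525)^t    t·PV
  1        2.375         2.2507         2.2507
  2        2.375         2.1328         4.2656
  3        2.375         2.0211         6.0634
  4        2.375         1.9153         7.6613
  5        2.375         1.8150         9.0752
  6        2.375         1.7200        10.3201
  7        2.375         1.6300        11.4097
  8        2.375         1.5446        12.3569
  9        2.375         1.4637        13.1737
  10     102.375        59.7916       597.9162
  Σ                     76.2849       674.4928
Price P = Σ PV = 76.2849.
Macaulay duration = Σ(t·PV) / P = 674.4928 / 76.2849 = 8.84176 half-year periods.
In years: 8.84176 / 2 = 4.42088 years.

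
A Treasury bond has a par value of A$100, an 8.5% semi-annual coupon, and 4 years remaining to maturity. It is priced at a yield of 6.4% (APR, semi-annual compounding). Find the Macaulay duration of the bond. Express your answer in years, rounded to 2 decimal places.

3.49 years

Periodic yield y = 0.032. Discount each cash flow and weight by its period:
  t   CF        PV=CF/(1+0.032)^t    t·PV
  1         4.25         4.1182         4.1182
  2         4.25         3.9905         7.9810
  3         4.25         3.8668        11.6004
  4         4.25         3.7469        14.9875
  5         4.25         3.6307        18.1535
  6         4.25         3.5181        21.1087
  7         4.25         3.4090        23.8632
  8       104.25        81.0286       648.2290
  Σ                    107.3089       750.0416
Price P = Σ PV = 107.3089.
Macaulay duration = Σ(t·PV) / P = 750.0416 / 107.3089 = 6.98956 half-year periods.
In years: 6.98956 / 2 = 3.49478 years.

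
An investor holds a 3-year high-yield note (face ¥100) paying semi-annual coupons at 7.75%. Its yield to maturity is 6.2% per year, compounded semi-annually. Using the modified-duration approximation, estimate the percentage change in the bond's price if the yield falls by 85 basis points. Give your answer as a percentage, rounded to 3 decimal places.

Periodic yield y = 0.031. Modified duration first:
  t   CF        PV=CF/(1+0.031)^t    t·PV
  1        3.875         3.7585         3.7585
  2        3.875         3.6455         7.2910
  3        3.875         3.5359        10.6076
  4        3.875         3.4295        13.7182
  5        3.875         3.3264        16.6321
  6      103.875        86.4886       518.9318
  Σ                    104.1844       570.9392
P = 104.1844; D_Mac = 5.48008 half-year periods = 2.74004 yrs; D_mod = 2.74004/(1+0.031) = 2.65765 yrs.
ΔP/P ≈ -D_mod · Δy = -2.65765 × (-0.0085) = +0.022590 = +2.2590%.

+2.259%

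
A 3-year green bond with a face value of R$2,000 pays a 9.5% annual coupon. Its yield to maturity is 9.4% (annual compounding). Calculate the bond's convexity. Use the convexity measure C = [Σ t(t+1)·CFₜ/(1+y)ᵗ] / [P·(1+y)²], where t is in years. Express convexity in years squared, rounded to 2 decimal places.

With y = 0.094:
  t   CF        PV=CF/(1+0.094)^t    t·PV        t(t+1)·PV
  1       190.00       173.6746       173.6746         347.3492
  2       190.00       158.7519       317.5038         952.5115
  3     2,190.00     1,672.6002     5,017.8007      20,071.2026
  Σ                  2,005.0267     5,508.9791      21,371.0632
P = 2,005.0267.
Convexity = Σ t(t+1)·PV / [P·(1+y)²] = 21,371.0632 / (2,005.0267 × 1.196836) = 8.90577.

8.91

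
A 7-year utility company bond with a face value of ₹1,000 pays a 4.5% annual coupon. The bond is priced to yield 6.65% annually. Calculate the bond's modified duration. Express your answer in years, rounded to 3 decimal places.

Periodic yield y = 0.0665. First find Macaulay duration:
  t   CF        PV=CF/(1+0.0665)^t    t·PV
  1        45.00        42.1941        42.1941
  2        45.00        39.5631        79.1263
  3        45.00        37.0962       111.2887
  4        45.00        34.7832       139.1327
  5        45.00        32.6143       163.0716
  6        45.00        30.5807       183.4842
  7     1,045.00       665.8713     4,661.0988
  Σ                    882.7029     5,379.3963
P = 882.7029; Macaulay duration = 5,379.3963 / 882.7029 = 6.09423 years.
Modified duration = D_Mac / (1 + y) = 6.09423 / 1.0665 = 5.71424 years.

5.714 years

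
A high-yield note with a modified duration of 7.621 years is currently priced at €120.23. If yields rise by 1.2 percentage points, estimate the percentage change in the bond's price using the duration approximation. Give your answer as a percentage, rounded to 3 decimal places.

-9.145%

Duration approximation: ΔP/P ≈ -D_mod · Δy = -7.621 × (+0.012) = -0.091452.
As a percentage: -9.1452%.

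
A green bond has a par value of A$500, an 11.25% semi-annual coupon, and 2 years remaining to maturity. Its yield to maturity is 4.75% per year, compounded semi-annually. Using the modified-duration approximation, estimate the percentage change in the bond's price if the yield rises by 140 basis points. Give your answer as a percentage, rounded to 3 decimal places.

-2.537%

Periodic yield y = 0.02375. Modified duration first:
  t   CF        PV=CF/(1+0.02375)^t    t·PV
  1       28.125        27.4725        27.4725
  2       28.125        26.8352        53.6704
  3       28.125        26.2126        78.6379
  4      528.125       480.7962     1,923.1850
  Σ                    561.3166     2,082.9658
P = 561.3166; D_Mac = 3.71086 half-year periods = 1.85543 yrs; D_mod = 1.85543/(1+0.02375) = 1.81238 yrs.
ΔP/P ≈ -D_mod · Δy = -1.81238 × (+0.014) = -0.025373 = -2.5373%.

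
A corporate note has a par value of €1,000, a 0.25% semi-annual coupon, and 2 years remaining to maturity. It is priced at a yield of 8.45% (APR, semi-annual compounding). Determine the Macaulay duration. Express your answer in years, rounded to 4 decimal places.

Periodic yield y = 0.04225. Discount each cash flow and weight by its period:
  t   CF        PV=CF/(1+0.04225)^t    t·PV
  1         1.25         1.1993         1.1993
  2         1.25         1.1507         2.3014
  3         1.25         1.1041         3.3122
  4     1,001.25       848.5060     3,394.0240
  Σ                    851.9601     3,400.8369
Price P = Σ PV = 851.9601.
Macaulay duration = Σ(t·PV) / P = 3,400.8369 / 851.9601 = 3.99178 half-year periods.
In years: 3.99178 / 2 = 1.99589 years.

1.9959 years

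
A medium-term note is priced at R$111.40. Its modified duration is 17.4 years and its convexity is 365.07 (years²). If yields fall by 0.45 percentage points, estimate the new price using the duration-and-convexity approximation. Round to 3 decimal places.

Duration effect: -D_mod·Δy = -17.4 × (-0.0045) = +0.078300
Convexity effect: ½·C·(Δy)² = 0.5 × 365.07 × (-0.0045)² = +0.00369633375
ΔP/P ≈ +0.078300 + 0.00369633375 = +0.08199633375
New price ≈ 111.40 × (1 + 0.08199633375) = 120.53439157975.

R$120.534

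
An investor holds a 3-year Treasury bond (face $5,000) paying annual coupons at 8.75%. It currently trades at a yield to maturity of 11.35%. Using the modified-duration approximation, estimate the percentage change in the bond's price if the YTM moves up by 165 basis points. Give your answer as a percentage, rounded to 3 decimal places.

-4.085%

Periodic yield y = 0.1135. Modified duration first:
  t   CF        PV=CF/(1+0.1135)^t    t·PV
  1       437.50       392.9053       392.9053
  2       437.50       352.8561       705.7122
  3     5,437.50     3,938.4797    11,815.4390
  Σ                  4,684.2410    12,914.0564
P = 4,684.2410; D_Mac = 2.75692 yrs; D_mod = 2.75692/(1+0.1135) = 2.47590 yrs.
ΔP/P ≈ -D_mod · Δy = -2.47590 × (+0.0165) = -0.040852 = -4.0852%.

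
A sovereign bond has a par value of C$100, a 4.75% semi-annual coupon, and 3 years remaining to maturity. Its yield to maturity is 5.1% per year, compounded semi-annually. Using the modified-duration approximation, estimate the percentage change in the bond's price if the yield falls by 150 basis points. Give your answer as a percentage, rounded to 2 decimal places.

Periodic yield y = 0.0255. Modified duration first:
  t   CF        PV=CF/(1+0.0255)^t    t·PV
  1        2.375         2.3159         2.3159
  2        2.375         2.2584         4.5167
  3        2.375         2.2022         6.6066
  4        2.375         2.1474         8.5898
  5        2.375         2.0940        10.4702
  6      102.375        88.0197       528.1183
  Σ                     99.0377       560.6175
P = 99.0377; D_Mac = 5.66065 half-year periods = 2.83032 yrs; D_mod = 2.83032/(1+0.0255) = 2.75995 yrs.
ΔP/P ≈ -D_mod · Δy = -2.75995 × (-0.015) = +0.041399 = +4.1399%.

+4.14%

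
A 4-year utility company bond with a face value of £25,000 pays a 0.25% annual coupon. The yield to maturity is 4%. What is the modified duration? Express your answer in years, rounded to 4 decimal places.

3.8305 years

Periodic yield y = 0.04. First find Macaulay duration:
  t   CF        PV=CF/(1+0.04)^t    t·PV
  1        62.50        60.0962        60.0962
  2        62.50        57.7848       115.5695
  3        62.50        55.5623       166.6868
  4    25,062.50    21,423.5300    85,694.1202
  Σ                 21,596.9732    86,036.4726
P = 21,596.9732; Macaulay duration = 86,036.4726 / 21,596.9732 = 3.98373 years.
Modified duration = D_Mac / (1 + y) = 3.98373 / 1.04 = 3.83051 years.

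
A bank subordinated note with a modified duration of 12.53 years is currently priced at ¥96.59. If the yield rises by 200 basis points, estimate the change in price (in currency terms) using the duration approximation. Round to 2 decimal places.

-¥24.21

Duration approximation: ΔP/P ≈ -D_mod · Δy = -12.53 × (+0.02) = -0.250600.
ΔP ≈ 96.59 × (-0.250600) = -24.205454.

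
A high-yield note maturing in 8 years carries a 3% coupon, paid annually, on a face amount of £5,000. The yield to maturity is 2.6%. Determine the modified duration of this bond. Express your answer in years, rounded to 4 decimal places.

Periodic yield y = 0.026. First find Macaulay duration:
  t   CF        PV=CF/(1+0.026)^t    t·PV
  1       150.00       146.1988       146.1988
  2       150.00       142.4940       284.9880
  3       150.00       138.8830       416.6491
  4       150.00       135.3636       541.4543
  5       150.00       131.9333       659.6665
  6       150.00       128.5900       771.5398
  7       150.00       125.3314       877.3195
  8     5,150.00     4,193.9992    33,551.9936
  Σ                  5,142.7932    37,249.8096
P = 5,142.7932; Macaulay duration = 37,249.8096 / 5,142.7932 = 7.24311 years.
Modified duration = D_Mac / (1 + y) = 7.24311 / 1.026 = 7.05956 years.

7.0596 years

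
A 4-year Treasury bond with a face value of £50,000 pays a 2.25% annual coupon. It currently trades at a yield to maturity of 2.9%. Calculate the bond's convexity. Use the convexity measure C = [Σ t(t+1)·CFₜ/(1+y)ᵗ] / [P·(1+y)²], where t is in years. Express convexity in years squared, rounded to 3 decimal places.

18.060

With y = 0.029:
  t   CF        PV=CF/(1+0.029)^t    t·PV        t(t+1)·PV
  1     1,125.00     1,093.2945     1,093.2945       2,186.5889
  2     1,125.00     1,062.4825     2,124.9649       6,374.8948
  3     1,125.00     1,032.5388     3,097.6165      12,390.4661
  4    51,125.00    45,600.7328   182,402.9313     912,014.6564
  Σ                 48,789.0486   188,718.8072     932,966.6062
P = 48,789.0486.
Convexity = Σ t(t+1)·PV / [P·(1+y)²] = 932,966.6062 / (48,789.0486 × 1.058841) = 18.05980.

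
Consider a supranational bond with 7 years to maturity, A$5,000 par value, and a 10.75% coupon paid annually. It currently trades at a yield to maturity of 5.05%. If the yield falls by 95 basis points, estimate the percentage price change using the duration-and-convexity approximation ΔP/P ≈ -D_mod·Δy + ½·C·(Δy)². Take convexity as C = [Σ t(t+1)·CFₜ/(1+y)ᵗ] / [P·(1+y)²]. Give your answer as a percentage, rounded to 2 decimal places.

With y = 0.0505:
  t   CF        PV=CF/(1+0.0505)^t    t·PV        t(t+1)·PV
  1       537.50       511.6611       511.6611       1,023.3222
  2       537.50       487.0644       974.1287       2,922.3862
  3       537.50       463.6500     1,390.9501       5,563.8004
  4       537.50       441.3613     1,765.4452       8,827.2258
  5       537.50       420.1440     2,100.7201      12,604.3206
  6       537.50       399.9467     2,399.6803      16,797.7618
  7     5,537.50     3,922.3048    27,456.1338     219,649.0701
  Σ                  6,646.1324    36,598.7192     267,387.8872
P = 6,646.1324; D_Mac = 5.50677 yrs; D_mod = 5.24205 yrs; C = 36.45697.
Duration effect: -5.24205 × (-0.0095) = +0.049799
Convexity effect: 0.5 × 36.45697 × (-0.0095)² = +0.0016451
ΔP/P ≈ +0.049799 + 0.0016451 = +0.051445 = +5.1445%.

+5.14%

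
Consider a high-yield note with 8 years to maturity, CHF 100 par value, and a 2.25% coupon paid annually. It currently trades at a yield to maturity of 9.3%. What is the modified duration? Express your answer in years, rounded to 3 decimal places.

6.592 years

Periodic yield y = 0.093. First find Macaulay duration:
  t   CF        PV=CF/(1+0.093)^t    t·PV
  1         2.25         2.0586         2.0586
  2         2.25         1.8834         3.7668
  3         2.25         1.7231         5.1694
  4         2.25         1.5765         6.3061
  5         2.25         1.4424         7.2119
  6         2.25         1.3197         7.9180
  7         2.25         1.2074         8.4516
  8       102.25        50.1998       401.5984
  Σ                     61.4108       442.4808
P = 61.4108; Macaulay duration = 442.4808 / 61.4108 = 7.20526 years.
Modified duration = D_Mac / (1 + y) = 7.20526 / 1.093 = 6.59218 years.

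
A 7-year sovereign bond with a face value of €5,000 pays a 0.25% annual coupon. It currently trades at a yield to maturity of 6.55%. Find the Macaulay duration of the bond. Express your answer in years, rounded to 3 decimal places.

6.932 years

Periodic yield y = 0.0655. Discount each cash flow and weight by its year:
  t   CF        PV=CF/(1+0.0655)^t    t·PV
  1        12.50        11.7316        11.7316
  2        12.50        11.0104        22.0208
  3        12.50        10.3336        31.0007
  4        12.50         9.6983        38.7933
  5        12.50         9.1021        45.5106
  6        12.50         8.5426        51.2555
  7     5,012.50     3,214.9943    22,504.9601
  Σ                  3,275.4129    22,705.2725
Price P = Σ PV = 3,275.4129.
Macaulay duration = Σ(t·PV) / P = 22,705.2725 / 3,275.4129 = 6.93203 years.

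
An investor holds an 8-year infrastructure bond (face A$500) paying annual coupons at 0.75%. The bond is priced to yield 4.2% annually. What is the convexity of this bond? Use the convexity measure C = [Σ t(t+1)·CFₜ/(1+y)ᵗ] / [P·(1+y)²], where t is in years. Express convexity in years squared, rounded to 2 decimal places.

With y = 0.042:
  t   CF        PV=CF/(1+0.042)^t    t·PV        t(t+1)·PV
  1         3.75         3.5988         3.5988           7.1977
  2         3.75         3.4538         6.9076          20.7227
  3         3.75         3.3146         9.9437          39.7749
  4         3.75         3.1810        12.7239          63.6195
  5         3.75         3.0528        15.2638          91.5828
  6         3.75         2.9297        17.5783         123.0479
  7         3.75         2.8116        19.6814         157.4509
  8       503.75       362.4710     2,899.7683      26,097.9145
  Σ                    384.8133     2,985.4658      26,601.3110
P = 384.8133.
Convexity = Σ t(t+1)·PV / [P·(1+y)²] = 26,601.3110 / (384.8133 × 1.085764) = 63.66746.

63.67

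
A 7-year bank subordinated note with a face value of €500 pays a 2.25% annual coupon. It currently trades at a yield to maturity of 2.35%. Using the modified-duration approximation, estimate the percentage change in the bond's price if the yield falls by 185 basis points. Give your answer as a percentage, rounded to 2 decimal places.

+11.84%

Periodic yield y = 0.0235. Modified duration first:
  t   CF        PV=CF/(1+0.0235)^t    t·PV
  1        11.25        10.9917        10.9917
  2        11.25        10.7393        21.4786
  3        11.25        10.4927        31.4782
  4        11.25        10.2518        41.0073
  5        11.25        10.0164        50.0822
  6        11.25         9.7865        58.7187
  7       511.25       434.5286     3,041.7004
  Σ                    496.8071     3,255.4572
P = 496.8071; D_Mac = 6.55276 yrs; D_mod = 6.55276/(1+0.0235) = 6.40230 yrs.
ΔP/P ≈ -D_mod · Δy = -6.40230 × (-0.0185) = +0.118443 = +11.8443%.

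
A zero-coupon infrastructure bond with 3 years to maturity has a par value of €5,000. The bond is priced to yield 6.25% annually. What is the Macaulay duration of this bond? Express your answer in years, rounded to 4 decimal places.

3.0000 years

A zero-coupon bond has a single cash flow at maturity, so its Macaulay duration equals its maturity: 3 years.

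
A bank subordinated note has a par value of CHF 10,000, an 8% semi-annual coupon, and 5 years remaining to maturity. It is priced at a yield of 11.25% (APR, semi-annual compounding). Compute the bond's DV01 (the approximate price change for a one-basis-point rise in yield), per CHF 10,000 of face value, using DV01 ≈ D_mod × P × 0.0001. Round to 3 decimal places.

CHF 3.455

Periodic yield y = 0.05625.
  t   CF        PV=CF/(1+0.05625)^t    t·PV
  1       400.00       378.6982       378.6982
  2       400.00       358.5309       717.0617
  3       400.00       339.4375     1,018.3125
  4       400.00       321.3610     1,285.4438
  5       400.00       304.2471     1,521.2353
  6       400.00       288.0445     1,728.2673
  7       400.00       272.7049     1,908.9343
  8       400.00       258.1822     2,065.4572
  9       400.00       244.4328     2,199.8953
  10   10,400.00     6,016.8075    60,168.0754
  Σ                  8,782.4465    72,991.3810
P = 8,782.4465; D_Mac = 8.31105 half-year periods = 4.15553 yrs; D_mod = 3.93423 yrs.
DV01 ≈ 3.93423 × 8,782.4465 × 0.0001 = 3.455213.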